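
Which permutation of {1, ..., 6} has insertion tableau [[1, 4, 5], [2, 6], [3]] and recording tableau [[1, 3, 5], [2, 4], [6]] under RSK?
Reverse RSK: for i = n, n-1, ..., 1, locate i in Q, remove the corresponding corner cell from P, and reverse-bump its entry up through P; the value ejected from row 1 is w(i).

So w = 3 2 6 4 5 1.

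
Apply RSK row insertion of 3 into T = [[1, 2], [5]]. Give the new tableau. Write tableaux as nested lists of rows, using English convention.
3 is larger than every entry of row 1, so it is appended to row 1. The new tableau is [[1, 2, 3], [5]].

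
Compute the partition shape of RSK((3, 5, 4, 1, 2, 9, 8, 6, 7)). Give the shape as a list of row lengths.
[4, 3, 2]

Row-insert each entry into an empty tableau.

After inserting 3: P = [[3]].
After inserting 5: P = [[3, 5]].
After inserting 4: P = [[3, 4], [5]].
After inserting 1: P = [[1, 4], [3], [5]].
After inserting 2: P = [[1, 2], [3, 4], [5]].
After inserting 9: P = [[1, 2, 9], [3, 4], [5]].
After inserting 8: P = [[1, 2, 8], [3, 4, 9], [5]].
After inserting 6: P = [[1, 2, 6], [3, 4, 8], [5, 9]].
After inserting 7: P = [[1, 2, 6, 7], [3, 4, 8], [5, 9]].

The final insertion tableau P = [[1, 2, 6, 7], [3, 4, 8], [5, 9]] has shape [4, 3, 2].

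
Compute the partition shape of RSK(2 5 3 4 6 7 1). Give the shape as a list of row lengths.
Row-insert each entry into an empty tableau.

After inserting 2: P = [[2]].
After inserting 5: P = [[2, 5]].
After inserting 3: P = [[2, 3], [5]].
After inserting 4: P = [[2, 3, 4], [5]].
After inserting 6: P = [[2, 3, 4, 6], [5]].
After inserting 7: P = [[2, 3, 4, 6, 7], [5]].
After inserting 1: P = [[1, 3, 4, 6, 7], [2], [5]].

The final insertion tableau P = [[1, 3, 4, 6, 7], [2], [5]] has shape [5, 1, 1].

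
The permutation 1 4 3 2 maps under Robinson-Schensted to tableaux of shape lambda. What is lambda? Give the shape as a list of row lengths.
Row-insert each entry into an empty tableau.

After inserting 1: P = [[1]].
After inserting 4: P = [[1, 4]].
After inserting 3: P = [[1, 3], [4]].
After inserting 2: P = [[1, 2], [3], [4]].

The final insertion tableau P = [[1, 2], [3], [4]] has shape [2, 1, 1].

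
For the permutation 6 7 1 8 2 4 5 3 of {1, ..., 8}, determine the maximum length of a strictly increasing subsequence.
4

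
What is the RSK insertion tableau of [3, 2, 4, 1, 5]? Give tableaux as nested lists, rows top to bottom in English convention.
P = [[1, 4, 5], [2], [3]]

Insert 3: appended to row 1. P = [[3]].
Insert 2: 2 bumps 3 from row 1; 3 starts row 2. P = [[2], [3]].
Insert 4: appended to row 1. P = [[2, 4], [3]].
Insert 1: 1 bumps 2 from row 1; 2 bumps 3 from row 2; 3 starts row 3. P = [[1, 4], [2], [3]].
Insert 5: appended to row 1. P = [[1, 4, 5], [2], [3]].

So P = [[1, 4, 5], [2], [3]].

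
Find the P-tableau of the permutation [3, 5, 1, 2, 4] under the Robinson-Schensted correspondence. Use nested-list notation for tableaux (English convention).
P = [[1, 2, 4], [3, 5]]

Insert 3: appended to row 1. P = [[3]].
Insert 5: appended to row 1. P = [[3, 5]].
Insert 1: 1 bumps 3 from row 1; 3 starts row 2. P = [[1, 5], [3]].
Insert 2: 2 bumps 5 from row 1; 5 appends to row 2. P = [[1, 2], [3, 5]].
Insert 4: appended to row 1. P = [[1, 2, 4], [3, 5]].

So P = [[1, 2, 4], [3, 5]].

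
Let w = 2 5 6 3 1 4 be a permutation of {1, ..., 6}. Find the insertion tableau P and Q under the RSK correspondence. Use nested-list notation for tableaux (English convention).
P = [[1, 3, 4], [2, 6], [5]], Q = [[1, 2, 3], [4, 6], [5]]

Insert each entry of the permutation into P by Schensted row insertion, recording in Q the position of each new cell.

Insert 2: appended to row 1. P = [[2]].
Insert 5: appended to row 1. P = [[2, 5]].
Insert 6: appended to row 1. P = [[2, 5, 6]].
Insert 3: 3 bumps 5 from row 1; 5 starts row 2. P = [[2, 3, 6], [5]].
Insert 1: 1 bumps 2 from row 1; 2 bumps 5 from row 2; 5 starts row 3. P = [[1, 3, 6], [2], [5]].
Insert 4: 4 bumps 6 from row 1; 6 appends to row 2. P = [[1, 3, 4], [2, 6], [5]].

So P = [[1, 3, 4], [2, 6], [5]], Q = [[1, 2, 3], [4, 6], [5]].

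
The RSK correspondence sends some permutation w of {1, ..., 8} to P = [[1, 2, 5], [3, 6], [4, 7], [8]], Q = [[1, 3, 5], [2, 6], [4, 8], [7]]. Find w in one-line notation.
Reverse the RSK construction: for i from n down to 1, find the cell of Q containing i, remove the entry at that cell from P, and reverse-bump it up through P; the value ejected from row 1 is w(i).

Step i=8: Q has 8 at row 3, column 2; remove 7 from row 3 of P and reverse-bump: 7 enters row 2 and ejects 6; 6 enters row 1 and ejects 5. So w(8) = 5. P is now [[1, 2, 6], [3, 7], [4], [8]].
Step i=7: Q has 7 at row 4, column 1; remove 8 from row 4 of P and reverse-bump: 8 enters row 3 and ejects 4; 4 enters row 2 and ejects 3; 3 enters row 1 and ejects 2. So w(7) = 2. P is now [[1, 3, 6], [4, 7], [8]].
Step i=6: Q has 6 at row 2, column 2; remove 7 from row 2 of P and reverse-bump: 7 enters row 1 and ejects 6. So w(6) = 6. P is now [[1, 3, 7], [4], [8]].
Step i=5: Q has 5 at row 1, column 3; remove that cell from P, ejecting 7. So w(5) = 7. P is now [[1, 3], [4], [8]].
Step i=4: Q has 4 at row 3, column 1; remove 8 from row 3 of P and reverse-bump: 8 enters row 2 and ejects 4; 4 enters row 1 and ejects 3. So w(4) = 3. P is now [[1, 4], [8]].
Step i=3: Q has 3 at row 1, column 2; remove that cell from P, ejecting 4. So w(3) = 4. P is now [[1], [8]].
Step i=2: Q has 2 at row 2, column 1; remove 8 from row 2 of P and reverse-bump: 8 enters row 1 and ejects 1. So w(2) = 1. P is now [[8]].
Step i=1: Q has 1 at row 1, column 1; remove that cell from P, ejecting 8. So w(1) = 8. P is now [].

So w = 8 1 4 3 7 6 2 5.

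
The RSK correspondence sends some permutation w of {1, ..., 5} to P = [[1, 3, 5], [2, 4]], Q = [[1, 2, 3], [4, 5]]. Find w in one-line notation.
Reverse the RSK construction: for i from n down to 1, find the cell of Q containing i, remove the entry at that cell from P, and reverse-bump it up through P; the value ejected from row 1 is w(i).

Step i=5: Q has 5 at row 2, column 2; remove 4 from row 2 of P and reverse-bump: 4 enters row 1 and ejects 3. So w(5) = 3. P is now [[1, 4, 5], [2]].
Step i=4: Q has 4 at row 2, column 1; remove 2 from row 2 of P and reverse-bump: 2 enters row 1 and ejects 1. So w(4) = 1. P is now [[2, 4, 5]].
Step i=3: Q has 3 at row 1, column 3; remove that cell from P, ejecting 5. So w(3) = 5. P is now [[2, 4]].
Step i=2: Q has 2 at row 1, column 2; remove that cell from P, ejecting 4. So w(2) = 4. P is now [[2]].
Step i=1: Q has 1 at row 1, column 1; remove that cell from P, ejecting 2. So w(1) = 2. P is now [].

So w = 2 4 5 1 3.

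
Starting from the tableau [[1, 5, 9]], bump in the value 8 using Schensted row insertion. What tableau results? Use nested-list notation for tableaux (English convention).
In row 1, 8 replaces 9 (the leftmost entry greater than 8); 9 is bumped to row 2. 9 starts a new row 2. The new tableau is [[1, 5, 8], [9]].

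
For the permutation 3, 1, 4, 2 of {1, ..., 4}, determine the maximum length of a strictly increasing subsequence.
2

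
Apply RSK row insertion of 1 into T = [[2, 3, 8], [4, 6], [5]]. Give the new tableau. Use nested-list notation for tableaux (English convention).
In row 1, 1 replaces 2 (the leftmost entry greater than 1); 2 is bumped to row 2. In row 2, 2 replaces 4 (the leftmost entry greater than 2); 4 is bumped to row 3. In row 3, 4 replaces 5 (the leftmost entry greater than 4); 5 is bumped to row 4. 5 starts a new row 4. The new tableau is [[1, 3, 8], [2, 6], [4], [5]].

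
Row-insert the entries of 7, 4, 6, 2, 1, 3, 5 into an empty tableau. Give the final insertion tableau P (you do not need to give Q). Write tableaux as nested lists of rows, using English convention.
Insert 7: appended to row 1. P = [[7]].
Insert 4: 4 bumps 7 from row 1; 7 starts row 2. P = [[4], [7]].
Insert 6: appended to row 1. P = [[4, 6], [7]].
Insert 2: 2 bumps 4 from row 1; 4 bumps 7 from row 2; 7 starts row 3. P = [[2, 6], [4], [7]].
Insert 1: 1 bumps 2 from row 1; 2 bumps 4 from row 2; 4 bumps 7 from row 3; 7 starts row 4. P = [[1, 6], [2], [4], [7]].
Insert 3: 3 bumps 6 from row 1; 6 appends to row 2. P = [[1, 3], [2, 6], [4], [7]].
Insert 5: appended to row 1. P = [[1, 3, 5], [2, 6], [4], [7]].

So P = [[1, 3, 5], [2, 6], [4], [7]].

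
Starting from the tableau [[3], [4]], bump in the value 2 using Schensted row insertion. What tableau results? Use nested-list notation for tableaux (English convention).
[[2], [3], [4]]

In row 1, 2 replaces 3 (the leftmost entry greater than 2); 3 is bumped to row 2. In row 2, 3 replaces 4 (the leftmost entry greater than 3); 4 is bumped to row 3. 4 starts a new row 3. The new tableau is [[2], [3], [4]].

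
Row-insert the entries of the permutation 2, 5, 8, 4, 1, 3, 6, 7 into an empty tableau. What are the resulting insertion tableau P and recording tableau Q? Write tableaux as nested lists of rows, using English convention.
P = [[1, 3, 6, 7], [2, 4, 8], [5]], Q = [[1, 2, 3, 8], [4, 6, 7], [5]]

Insert each entry of the permutation into P by Schensted row insertion, recording in Q the position of each new cell.

Insert 2: appended to row 1. P = [[2]].
Insert 5: appended to row 1. P = [[2, 5]].
Insert 8: appended to row 1. P = [[2, 5, 8]].
Insert 4: 4 bumps 5 from row 1; 5 starts row 2. P = [[2, 4, 8], [5]].
Insert 1: 1 bumps 2 from row 1; 2 bumps 5 from row 2; 5 starts row 3. P = [[1, 4, 8], [2], [5]].
Insert 3: 3 bumps 4 from row 1; 4 appends to row 2. P = [[1, 3, 8], [2, 4], [5]].
Insert 6: 6 bumps 8 from row 1; 8 appends to row 2. P = [[1, 3, 6], [2, 4, 8], [5]].
Insert 7: appended to row 1. P = [[1, 3, 6, 7], [2, 4, 8], [5]].

So P = [[1, 3, 6, 7], [2, 4, 8], [5]], Q = [[1, 2, 3, 8], [4, 6, 7], [5]].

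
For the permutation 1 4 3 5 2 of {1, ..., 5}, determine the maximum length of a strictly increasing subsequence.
3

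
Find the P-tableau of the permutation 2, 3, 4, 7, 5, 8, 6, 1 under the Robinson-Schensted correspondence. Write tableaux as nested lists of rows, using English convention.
P = [[1, 3, 4, 5, 6], [2, 8], [7]]

Insert 2: appended to row 1. P = [[2]].
Insert 3: appended to row 1. P = [[2, 3]].
Insert 4: appended to row 1. P = [[2, 3, 4]].
Insert 7: appended to row 1. P = [[2, 3, 4, 7]].
Insert 5: 5 bumps 7 from row 1; 7 starts row 2. P = [[2, 3, 4, 5], [7]].
Insert 8: appended to row 1. P = [[2, 3, 4, 5, 8], [7]].
Insert 6: 6 bumps 8 from row 1; 8 appends to row 2. P = [[2, 3, 4, 5, 6], [7, 8]].
Insert 1: 1 bumps 2 from row 1; 2 bumps 7 from row 2; 7 starts row 3. P = [[1, 3, 4, 5, 6], [2, 8], [7]].

So P = [[1, 3, 4, 5, 6], [2, 8], [7]].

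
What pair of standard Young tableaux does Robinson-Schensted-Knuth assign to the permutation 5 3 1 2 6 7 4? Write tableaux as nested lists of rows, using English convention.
P = [[1, 2, 4, 7], [3, 6], [5]], Q = [[1, 4, 5, 6], [2, 7], [3]]

Insert each entry of the permutation into P by Schensted row insertion, recording in Q the position of each new cell.

Insert 5: appended to row 1. P = [[5]], Q = [[1]].
Insert 3: 3 bumps 5 from row 1; 5 starts row 2. P = [[3], [5]], Q = [[1], [2]].
Insert 1: 1 bumps 3 from row 1; 3 bumps 5 from row 2; 5 starts row 3. P = [[1], [3], [5]], Q = [[1], [2], [3]].
Insert 2: appended to row 1. P = [[1, 2], [3], [5]], Q = [[1, 4], [2], [3]].
Insert 6: appended to row 1. P = [[1, 2, 6], [3], [5]], Q = [[1, 4, 5], [2], [3]].
Insert 7: appended to row 1. P = [[1, 2, 6, 7], [3], [5]], Q = [[1, 4, 5, 6], [2], [3]].
Insert 4: 4 bumps 6 from row 1; 6 appends to row 2. P = [[1, 2, 4, 7], [3, 6], [5]], Q = [[1, 4, 5, 6], [2, 7], [3]].

So P = [[1, 2, 4, 7], [3, 6], [5]], Q = [[1, 4, 5, 6], [2, 7], [3]].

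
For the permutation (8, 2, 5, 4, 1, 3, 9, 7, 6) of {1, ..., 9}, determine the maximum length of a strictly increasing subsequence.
3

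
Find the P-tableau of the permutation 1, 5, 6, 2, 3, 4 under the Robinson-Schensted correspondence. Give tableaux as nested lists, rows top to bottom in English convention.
Insert 1: appended to row 1. P = [[1]].
Insert 5: appended to row 1. P = [[1, 5]].
Insert 6: appended to row 1. P = [[1, 5, 6]].
Insert 2: 2 bumps 5 from row 1; 5 starts row 2. P = [[1, 2, 6], [5]].
Insert 3: 3 bumps 6 from row 1; 6 appends to row 2. P = [[1, 2, 3], [5, 6]].
Insert 4: appended to row 1. P = [[1, 2, 3, 4], [5, 6]].

So P = [[1, 2, 3, 4], [5, 6]].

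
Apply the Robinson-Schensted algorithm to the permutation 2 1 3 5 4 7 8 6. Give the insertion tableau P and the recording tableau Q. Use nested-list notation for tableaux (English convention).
P = [[1, 3, 4, 6, 8], [2, 5, 7]], Q = [[1, 3, 4, 6, 7], [2, 5, 8]]

Insert each entry of the permutation into P by Schensted row insertion, recording in Q the position of each new cell.

Insert 2: appended to row 1. P = [[2]].
Insert 1: 1 bumps 2 from row 1; 2 starts row 2. P = [[1], [2]].
Insert 3: appended to row 1. P = [[1, 3], [2]].
Insert 5: appended to row 1. P = [[1, 3, 5], [2]].
Insert 4: 4 bumps 5 from row 1; 5 appends to row 2. P = [[1, 3, 4], [2, 5]].
Insert 7: appended to row 1. P = [[1, 3, 4, 7], [2, 5]].
Insert 8: appended to row 1. P = [[1, 3, 4, 7, 8], [2, 5]].
Insert 6: 6 bumps 7 from row 1; 7 appends to row 2. P = [[1, 3, 4, 6, 8], [2, 5, 7]].

So P = [[1, 3, 4, 6, 8], [2, 5, 7]], Q = [[1, 3, 4, 6, 7], [2, 5, 8]].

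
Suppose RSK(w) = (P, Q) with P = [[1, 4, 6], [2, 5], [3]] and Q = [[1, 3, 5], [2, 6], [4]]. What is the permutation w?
Reverse the RSK construction: for i from n down to 1, find the cell of Q containing i, remove the entry at that cell from P, and reverse-bump it up through P; the value ejected from row 1 is w(i).

Step i=6: Q has 6 at row 2, column 2; remove 5 from row 2 of P and reverse-bump: 5 enters row 1 and ejects 4. So w(6) = 4. P is now [[1, 5, 6], [2], [3]].
Step i=5: Q has 5 at row 1, column 3; remove that cell from P, ejecting 6. So w(5) = 6. P is now [[1, 5], [2], [3]].
Step i=4: Q has 4 at row 3, column 1; remove 3 from row 3 of P and reverse-bump: 3 enters row 2 and ejects 2; 2 enters row 1 and ejects 1. So w(4) = 1. P is now [[2, 5], [3]].
Step i=3: Q has 3 at row 1, column 2; remove that cell from P, ejecting 5. So w(3) = 5. P is now [[2], [3]].
Step i=2: Q has 2 at row 2, column 1; remove 3 from row 2 of P and reverse-bump: 3 enters row 1 and ejects 2. So w(2) = 2. P is now [[3]].
Step i=1: Q has 1 at row 1, column 1; remove that cell from P, ejecting 3. So w(1) = 3. P is now [].

So w = 3 2 5 1 6 4.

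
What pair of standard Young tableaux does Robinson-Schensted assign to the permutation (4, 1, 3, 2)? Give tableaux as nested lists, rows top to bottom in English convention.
P = [[1, 2], [3], [4]], Q = [[1, 3], [2], [4]]

Insert each entry of the permutation into P by Schensted row insertion, recording in Q the position of each new cell.

Insert 4: appended to row 1. P = [[4]], Q = [[1]].
Insert 1: 1 bumps 4 from row 1; 4 starts row 2. P = [[1], [4]], Q = [[1], [2]].
Insert 3: appended to row 1. P = [[1, 3], [4]], Q = [[1, 3], [2]].
Insert 2: 2 bumps 3 from row 1; 3 bumps 4 from row 2; 4 starts row 3. P = [[1, 2], [3], [4]], Q = [[1, 3], [2], [4]].

So P = [[1, 2], [3], [4]], Q = [[1, 3], [2], [4]].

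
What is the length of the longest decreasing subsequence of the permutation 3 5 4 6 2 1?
4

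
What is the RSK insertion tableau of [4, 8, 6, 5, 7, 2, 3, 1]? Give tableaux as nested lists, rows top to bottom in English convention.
P = [[1, 3, 7], [2, 5], [4], [6], [8]]

Insert 4: appended to row 1. P = [[4]].
Insert 8: appended to row 1. P = [[4, 8]].
Insert 6: 6 bumps 8 from row 1; 8 starts row 2. P = [[4, 6], [8]].
Insert 5: 5 bumps 6 from row 1; 6 bumps 8 from row 2; 8 starts row 3. P = [[4, 5], [6], [8]].
Insert 7: appended to row 1. P = [[4, 5, 7], [6], [8]].
Insert 2: 2 bumps 4 from row 1; 4 bumps 6 from row 2; 6 bumps 8 from row 3; 8 starts row 4. P = [[2, 5, 7], [4], [6], [8]].
Insert 3: 3 bumps 5 from row 1; 5 appends to row 2. P = [[2, 3, 7], [4, 5], [6], [8]].
Insert 1: 1 bumps 2 from row 1; 2 bumps 4 from row 2; 4 bumps 6 from row 3; 6 bumps 8 from row 4; 8 starts row 5. P = [[1, 3, 7], [2, 5], [4], [6], [8]].

So P = [[1, 3, 7], [2, 5], [4], [6], [8]].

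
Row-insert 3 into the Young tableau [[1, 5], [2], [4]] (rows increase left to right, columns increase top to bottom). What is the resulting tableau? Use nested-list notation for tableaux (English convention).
In row 1, 3 replaces 5 (the leftmost entry greater than 3); 5 is bumped to row 2. 5 is appended to row 2. The new tableau is [[1, 3], [2, 5], [4]].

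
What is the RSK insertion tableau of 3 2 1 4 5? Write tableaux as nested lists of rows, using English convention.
P = [[1, 4, 5], [2], [3]]

Insert 3: appended to row 1. P = [[3]].
Insert 2: 2 bumps 3 from row 1; 3 starts row 2. P = [[2], [3]].
Insert 1: 1 bumps 2 from row 1; 2 bumps 3 from row 2; 3 starts row 3. P = [[1], [2], [3]].
Insert 4: appended to row 1. P = [[1, 4], [2], [3]].
Insert 5: appended to row 1. P = [[1, 4, 5], [2], [3]].

So P = [[1, 4, 5], [2], [3]].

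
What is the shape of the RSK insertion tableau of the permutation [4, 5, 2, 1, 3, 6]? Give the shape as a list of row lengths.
RSK row insertion gives P = [[1, 3, 6], [2, 5], [4]], which has shape [3, 2, 1].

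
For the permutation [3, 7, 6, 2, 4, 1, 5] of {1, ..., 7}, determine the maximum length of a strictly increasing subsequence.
3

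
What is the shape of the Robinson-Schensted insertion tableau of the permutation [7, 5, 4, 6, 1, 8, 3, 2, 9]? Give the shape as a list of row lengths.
[4, 2, 1, 1, 1]

Row-insert each entry into an empty tableau.

After inserting 7: P = [[7]].
After inserting 5: P = [[5], [7]].
After inserting 4: P = [[4], [5], [7]].
After inserting 6: P = [[4, 6], [5], [7]].
After inserting 1: P = [[1, 6], [4], [5], [7]].
After inserting 8: P = [[1, 6, 8], [4], [5], [7]].
After inserting 3: P = [[1, 3, 8], [4, 6], [5], [7]].
After inserting 2: P = [[1, 2, 8], [3, 6], [4], [5], [7]].
After inserting 9: P = [[1, 2, 8, 9], [3, 6], [4], [5], [7]].

The final insertion tableau P = [[1, 2, 8, 9], [3, 6], [4], [5], [7]] has shape [4, 2, 1, 1, 1].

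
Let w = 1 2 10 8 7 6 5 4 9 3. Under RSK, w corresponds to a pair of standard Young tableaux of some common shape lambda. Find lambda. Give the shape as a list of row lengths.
[4, 1, 1, 1, 1, 1, 1]

Row-insert each entry into an empty tableau.

After inserting 1: P = [[1]].
After inserting 2: P = [[1, 2]].
After inserting 10: P = [[1, 2, 10]].
After inserting 8: P = [[1, 2, 8], [10]].
After inserting 7: P = [[1, 2, 7], [8], [10]].
After inserting 6: P = [[1, 2, 6], [7], [8], [10]].
After inserting 5: P = [[1, 2, 5], [6], [7], [8], [10]].
After inserting 4: P = [[1, 2, 4], [5], [6], [7], [8], [10]].
After inserting 9: P = [[1, 2, 4, 9], [5], [6], [7], [8], [10]].
After inserting 3: P = [[1, 2, 3, 9], [4], [5], [6], [7], [8], [10]].

The final insertion tableau P = [[1, 2, 3, 9], [4], [5], [6], [7], [8], [10]] has shape [4, 1, 1, 1, 1, 1, 1].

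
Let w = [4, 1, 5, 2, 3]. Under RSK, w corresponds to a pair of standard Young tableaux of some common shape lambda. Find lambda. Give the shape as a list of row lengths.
[3, 2]

Row-insert each entry into an empty tableau.

After inserting 4: P = [[4]].
After inserting 1: P = [[1], [4]].
After inserting 5: P = [[1, 5], [4]].
After inserting 2: P = [[1, 2], [4, 5]].
After inserting 3: P = [[1, 2, 3], [4, 5]].

The final insertion tableau P = [[1, 2, 3], [4, 5]] has shape [3, 2].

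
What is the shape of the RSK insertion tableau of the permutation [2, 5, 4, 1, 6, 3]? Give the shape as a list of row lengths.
RSK row insertion gives P = [[1, 3, 6], [2, 4], [5]], which has shape [3, 2, 1].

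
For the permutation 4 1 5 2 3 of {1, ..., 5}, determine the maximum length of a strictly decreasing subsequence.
2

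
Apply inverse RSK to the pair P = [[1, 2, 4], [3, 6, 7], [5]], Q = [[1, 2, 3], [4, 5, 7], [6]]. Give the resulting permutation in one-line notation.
Reverse the RSK construction: for i from n down to 1, find the cell of Q containing i, remove the entry at that cell from P, and reverse-bump it up through P; the value ejected from row 1 is w(i).

Step i=7: Q has 7 at row 2, column 3; remove 7 from row 2 of P and reverse-bump: 7 enters row 1 and ejects 4. So w(7) = 4. P is now [[1, 2, 7], [3, 6], [5]].
Step i=6: Q has 6 at row 3, column 1; remove 5 from row 3 of P and reverse-bump: 5 enters row 2 and ejects 3; 3 enters row 1 and ejects 2. So w(6) = 2. P is now [[1, 3, 7], [5, 6]].
Step i=5: Q has 5 at row 2, column 2; remove 6 from row 2 of P and reverse-bump: 6 enters row 1 and ejects 3. So w(5) = 3. P is now [[1, 6, 7], [5]].
Step i=4: Q has 4 at row 2, column 1; remove 5 from row 2 of P and reverse-bump: 5 enters row 1 and ejects 1. So w(4) = 1. P is now [[5, 6, 7]].
Step i=3: Q has 3 at row 1, column 3; remove that cell from P, ejecting 7. So w(3) = 7. P is now [[5, 6]].
Step i=2: Q has 2 at row 1, column 2; remove that cell from P, ejecting 6. So w(2) = 6. P is now [[5]].
Step i=1: Q has 1 at row 1, column 1; remove that cell from P, ejecting 5. So w(1) = 5. P is now [].

So w = 5 6 7 1 3 2 4.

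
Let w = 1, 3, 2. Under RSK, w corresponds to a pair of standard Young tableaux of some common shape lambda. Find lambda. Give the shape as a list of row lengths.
Row-insert each entry into an empty tableau.

After inserting 1: P = [[1]].
After inserting 3: P = [[1, 3]].
After inserting 2: P = [[1, 2], [3]].

The final insertion tableau P = [[1, 2], [3]] has shape [2, 1].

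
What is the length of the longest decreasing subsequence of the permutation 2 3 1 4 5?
2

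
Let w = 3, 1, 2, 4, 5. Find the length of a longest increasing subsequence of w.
4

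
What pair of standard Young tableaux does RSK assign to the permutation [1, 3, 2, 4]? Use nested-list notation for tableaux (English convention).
P = [[1, 2, 4], [3]], Q = [[1, 2, 4], [3]]

Insert each entry of the permutation into P by Schensted row insertion, recording in Q the position of each new cell.

Insert 1: appended to row 1. P = [[1]].
Insert 3: appended to row 1. P = [[1, 3]].
Insert 2: 2 bumps 3 from row 1; 3 starts row 2. P = [[1, 2], [3]].
Insert 4: appended to row 1. P = [[1, 2, 4], [3]].

So P = [[1, 2, 4], [3]], Q = [[1, 2, 4], [3]].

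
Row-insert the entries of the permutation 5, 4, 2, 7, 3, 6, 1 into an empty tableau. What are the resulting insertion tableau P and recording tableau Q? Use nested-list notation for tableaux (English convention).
P = [[1, 3, 6], [2, 7], [4], [5]], Q = [[1, 4, 6], [2, 5], [3], [7]]

Insert each entry of the permutation into P by Schensted row insertion, recording in Q the position of each new cell.

After inserting 5: P = [[5]].
After inserting 4: P = [[4], [5]].
After inserting 2: P = [[2], [4], [5]].
After inserting 7: P = [[2, 7], [4], [5]].
After inserting 3: P = [[2, 3], [4, 7], [5]].
After inserting 6: P = [[2, 3, 6], [4, 7], [5]].
After inserting 1: P = [[1, 3, 6], [2, 7], [4], [5]].

So P = [[1, 3, 6], [2, 7], [4], [5]], Q = [[1, 4, 6], [2, 5], [3], [7]].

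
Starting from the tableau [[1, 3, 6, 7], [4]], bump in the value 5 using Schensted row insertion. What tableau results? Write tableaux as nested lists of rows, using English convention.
[[1, 3, 5, 7], [4, 6]]

In row 1, 5 replaces 6 (the leftmost entry greater than 5); 6 is bumped to row 2. 6 is appended to row 2. The new tableau is [[1, 3, 5, 7], [4, 6]].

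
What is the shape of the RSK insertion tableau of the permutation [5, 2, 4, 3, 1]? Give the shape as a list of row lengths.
Row-insert each entry into an empty tableau.

After inserting 5: P = [[5]].
After inserting 2: P = [[2], [5]].
After inserting 4: P = [[2, 4], [5]].
After inserting 3: P = [[2, 3], [4], [5]].
After inserting 1: P = [[1, 3], [2], [4], [5]].

The final insertion tableau P = [[1, 3], [2], [4], [5]] has shape [2, 1, 1, 1].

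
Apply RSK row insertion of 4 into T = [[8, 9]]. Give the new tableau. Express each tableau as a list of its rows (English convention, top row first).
In row 1, 4 replaces 8 (the leftmost entry greater than 4); 8 is bumped to row 2. 8 starts a new row 2. The new tableau is [[4, 9], [8]].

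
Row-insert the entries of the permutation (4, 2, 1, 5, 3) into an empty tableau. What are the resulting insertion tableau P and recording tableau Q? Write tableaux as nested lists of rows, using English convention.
P = [[1, 3], [2, 5], [4]], Q = [[1, 4], [2, 5], [3]]

Insert each entry of the permutation into P by Schensted row insertion, recording in Q the position of each new cell.

Insert 4: appended to row 1. P = [[4]], Q = [[1]].
Insert 2: 2 bumps 4 from row 1; 4 starts row 2. P = [[2], [4]], Q = [[1], [2]].
Insert 1: 1 bumps 2 from row 1; 2 bumps 4 from row 2; 4 starts row 3. P = [[1], [2], [4]], Q = [[1], [2], [3]].
Insert 5: appended to row 1. P = [[1, 5], [2], [4]], Q = [[1, 4], [2], [3]].
Insert 3: 3 bumps 5 from row 1; 5 appends to row 2. P = [[1, 3], [2, 5], [4]], Q = [[1, 4], [2, 5], [3]].

So P = [[1, 3], [2, 5], [4]], Q = [[1, 4], [2, 5], [3]].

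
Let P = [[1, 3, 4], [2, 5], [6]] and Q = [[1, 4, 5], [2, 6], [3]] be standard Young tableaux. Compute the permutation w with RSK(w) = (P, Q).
Reverse the RSK construction: for i from n down to 1, find the cell of Q containing i, remove the entry at that cell from P, and reverse-bump it up through P; the value ejected from row 1 is w(i).

Step i=6: Q has 6 at row 2, column 2; remove 5 from row 2 of P and reverse-bump: 5 enters row 1 and ejects 4. So w(6) = 4. P is now [[1, 3, 5], [2], [6]].
Step i=5: Q has 5 at row 1, column 3; remove that cell from P, ejecting 5. So w(5) = 5. P is now [[1, 3], [2], [6]].
Step i=4: Q has 4 at row 1, column 2; remove that cell from P, ejecting 3. So w(4) = 3. P is now [[1], [2], [6]].
Step i=3: Q has 3 at row 3, column 1; remove 6 from row 3 of P and reverse-bump: 6 enters row 2 and ejects 2; 2 enters row 1 and ejects 1. So w(3) = 1. P is now [[2], [6]].
Step i=2: Q has 2 at row 2, column 1; remove 6 from row 2 of P and reverse-bump: 6 enters row 1 and ejects 2. So w(2) = 2. P is now [[6]].
Step i=1: Q has 1 at row 1, column 1; remove that cell from P, ejecting 6. So w(1) = 6. P is now [].

So w = 6 2 1 3 5 4.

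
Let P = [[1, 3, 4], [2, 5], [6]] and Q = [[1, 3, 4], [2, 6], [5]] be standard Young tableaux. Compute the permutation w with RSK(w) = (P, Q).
6 2 3 5 1 4

Reverse RSK: for i = n, n-1, ..., 1, locate i in Q, remove the corresponding corner cell from P, and reverse-bump its entry up through P; the value ejected from row 1 is w(i).

So w = 6 2 3 5 1 4.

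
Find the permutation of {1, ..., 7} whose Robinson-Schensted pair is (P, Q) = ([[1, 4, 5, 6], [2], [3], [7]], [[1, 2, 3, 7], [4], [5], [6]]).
Reverse the RSK construction: for i from n down to 1, find the cell of Q containing i, remove the entry at that cell from P, and reverse-bump it up through P; the value ejected from row 1 is w(i).

Step i=7: Q has 7 at row 1, column 4; remove that cell from P, ejecting 6. So w(7) = 6. P is now [[1, 4, 5], [2], [3], [7]].
Step i=6: Q has 6 at row 4, column 1; remove 7 from row 4 of P and reverse-bump: 7 enters row 3 and ejects 3; 3 enters row 2 and ejects 2; 2 enters row 1 and ejects 1. So w(6) = 1. P is now [[2, 4, 5], [3], [7]].
Step i=5: Q has 5 at row 3, column 1; remove 7 from row 3 of P and reverse-bump: 7 enters row 2 and ejects 3; 3 enters row 1 and ejects 2. So w(5) = 2. P is now [[3, 4, 5], [7]].
Step i=4: Q has 4 at row 2, column 1; remove 7 from row 2 of P and reverse-bump: 7 enters row 1 and ejects 5. So w(4) = 5. P is now [[3, 4, 7]].
Step i=3: Q has 3 at row 1, column 3; remove that cell from P, ejecting 7. So w(3) = 7. P is now [[3, 4]].
Step i=2: Q has 2 at row 1, column 2; remove that cell from P, ejecting 4. So w(2) = 4. P is now [[3]].
Step i=1: Q has 1 at row 1, column 1; remove that cell from P, ejecting 3. So w(1) = 3. P is now [].

So w = 3 4 7 5 2 1 6.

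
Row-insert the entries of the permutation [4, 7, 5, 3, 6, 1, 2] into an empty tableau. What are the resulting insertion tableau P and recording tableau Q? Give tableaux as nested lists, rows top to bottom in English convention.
P = [[1, 2, 6], [3, 5], [4], [7]], Q = [[1, 2, 5], [3, 7], [4], [6]]

Insert each entry of the permutation into P by Schensted row insertion, recording in Q the position of each new cell.

Insert 4: appended to row 1. P = [[4]], Q = [[1]].
Insert 7: appended to row 1. P = [[4, 7]], Q = [[1, 2]].
Insert 5: 5 bumps 7 from row 1; 7 starts row 2. P = [[4, 5], [7]], Q = [[1, 2], [3]].
Insert 3: 3 bumps 4 from row 1; 4 bumps 7 from row 2; 7 starts row 3. P = [[3, 5], [4], [7]], Q = [[1, 2], [3], [4]].
Insert 6: appended to row 1. P = [[3, 5, 6], [4], [7]], Q = [[1, 2, 5], [3], [4]].
Insert 1: 1 bumps 3 from row 1; 3 bumps 4 from row 2; 4 bumps 7 from row 3; 7 starts row 4. P = [[1, 5, 6], [3], [4], [7]], Q = [[1, 2, 5], [3], [4], [6]].
Insert 2: 2 bumps 5 from row 1; 5 appends to row 2. P = [[1, 2, 6], [3, 5], [4], [7]], Q = [[1, 2, 5], [3, 7], [4], [6]].

So P = [[1, 2, 6], [3, 5], [4], [7]], Q = [[1, 2, 5], [3, 7], [4], [6]].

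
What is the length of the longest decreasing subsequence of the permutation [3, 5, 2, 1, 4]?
3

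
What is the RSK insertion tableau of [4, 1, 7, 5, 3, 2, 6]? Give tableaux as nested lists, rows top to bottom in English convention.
P = [[1, 2, 6], [3, 5], [4], [7]]

Insert 4: appended to row 1. P = [[4]].
Insert 1: 1 bumps 4 from row 1; 4 starts row 2. P = [[1], [4]].
Insert 7: appended to row 1. P = [[1, 7], [4]].
Insert 5: 5 bumps 7 from row 1; 7 appends to row 2. P = [[1, 5], [4, 7]].
Insert 3: 3 bumps 5 from row 1; 5 bumps 7 from row 2; 7 starts row 3. P = [[1, 3], [4, 5], [7]].
Insert 2: 2 bumps 3 from row 1; 3 bumps 4 from row 2; 4 bumps 7 from row 3; 7 starts row 4. P = [[1, 2], [3, 5], [4], [7]].
Insert 6: appended to row 1. P = [[1, 2, 6], [3, 5], [4], [7]].

So P = [[1, 2, 6], [3, 5], [4], [7]].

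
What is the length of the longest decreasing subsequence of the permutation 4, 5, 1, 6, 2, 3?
2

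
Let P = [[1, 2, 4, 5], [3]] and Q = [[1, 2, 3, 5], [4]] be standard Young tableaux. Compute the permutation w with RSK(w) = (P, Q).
Reverse RSK: for i = n, n-1, ..., 1, locate i in Q, remove the corresponding corner cell from P, and reverse-bump its entry up through P; the value ejected from row 1 is w(i).

So w = 1 3 4 2 5.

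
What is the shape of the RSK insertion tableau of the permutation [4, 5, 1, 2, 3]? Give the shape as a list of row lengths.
Row-insert each entry into an empty tableau.

After inserting 4: P = [[4]].
After inserting 5: P = [[4, 5]].
After inserting 1: P = [[1, 5], [4]].
After inserting 2: P = [[1, 2], [4, 5]].
After inserting 3: P = [[1, 2, 3], [4, 5]].

The final insertion tableau P = [[1, 2, 3], [4, 5]] has shape [3, 2].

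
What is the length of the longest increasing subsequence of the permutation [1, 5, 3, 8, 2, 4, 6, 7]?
5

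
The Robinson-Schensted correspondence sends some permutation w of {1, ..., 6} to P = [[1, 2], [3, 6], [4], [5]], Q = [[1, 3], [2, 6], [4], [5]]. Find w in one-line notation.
Reverse the RSK construction: for i from n down to 1, find the cell of Q containing i, remove the entry at that cell from P, and reverse-bump it up through P; the value ejected from row 1 is w(i).

Step i=6: Q has 6 at row 2, column 2; remove 6 from row 2 of P and reverse-bump: 6 enters row 1 and ejects 2. So w(6) = 2. P is now [[1, 6], [3], [4], [5]].
Step i=5: Q has 5 at row 4, column 1; remove 5 from row 4 of P and reverse-bump: 5 enters row 3 and ejects 4; 4 enters row 2 and ejects 3; 3 enters row 1 and ejects 1. So w(5) = 1. P is now [[3, 6], [4], [5]].
Step i=4: Q has 4 at row 3, column 1; remove 5 from row 3 of P and reverse-bump: 5 enters row 2 and ejects 4; 4 enters row 1 and ejects 3. So w(4) = 3. P is now [[4, 6], [5]].
Step i=3: Q has 3 at row 1, column 2; remove that cell from P, ejecting 6. So w(3) = 6. P is now [[4], [5]].
Step i=2: Q has 2 at row 2, column 1; remove 5 from row 2 of P and reverse-bump: 5 enters row 1 and ejects 4. So w(2) = 4. P is now [[5]].
Step i=1: Q has 1 at row 1, column 1; remove that cell from P, ejecting 5. So w(1) = 5. P is now [].

So w = 5 4 6 3 1 2.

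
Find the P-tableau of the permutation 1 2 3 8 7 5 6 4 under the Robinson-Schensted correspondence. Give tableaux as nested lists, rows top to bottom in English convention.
Insert 1: appended to row 1. P = [[1]].
Insert 2: appended to row 1. P = [[1, 2]].
Insert 3: appended to row 1. P = [[1, 2, 3]].
Insert 8: appended to row 1. P = [[1, 2, 3, 8]].
Insert 7: 7 bumps 8 from row 1; 8 starts row 2. P = [[1, 2, 3, 7], [8]].
Insert 5: 5 bumps 7 from row 1; 7 bumps 8 from row 2; 8 starts row 3. P = [[1, 2, 3, 5], [7], [8]].
Insert 6: appended to row 1. P = [[1, 2, 3, 5, 6], [7], [8]].
Insert 4: 4 bumps 5 from row 1; 5 bumps 7 from row 2; 7 bumps 8 from row 3; 8 starts row 4. P = [[1, 2, 3, 4, 6], [5], [7], [8]].

So P = [[1, 2, 3, 4, 6], [5], [7], [8]].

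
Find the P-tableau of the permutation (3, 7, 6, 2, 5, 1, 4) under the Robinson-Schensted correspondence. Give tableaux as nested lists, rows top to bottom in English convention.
Insert 3: appended to row 1. P = [[3]].
Insert 7: appended to row 1. P = [[3, 7]].
Insert 6: 6 bumps 7 from row 1; 7 starts row 2. P = [[3, 6], [7]].
Insert 2: 2 bumps 3 from row 1; 3 bumps 7 from row 2; 7 starts row 3. P = [[2, 6], [3], [7]].
Insert 5: 5 bumps 6 from row 1; 6 appends to row 2. P = [[2, 5], [3, 6], [7]].
Insert 1: 1 bumps 2 from row 1; 2 bumps 3 from row 2; 3 bumps 7 from row 3; 7 starts row 4. P = [[1, 5], [2, 6], [3], [7]].
Insert 4: 4 bumps 5 from row 1; 5 bumps 6 from row 2; 6 appends to row 3. P = [[1, 4], [2, 5], [3, 6], [7]].

So P = [[1, 4], [2, 5], [3, 6], [7]].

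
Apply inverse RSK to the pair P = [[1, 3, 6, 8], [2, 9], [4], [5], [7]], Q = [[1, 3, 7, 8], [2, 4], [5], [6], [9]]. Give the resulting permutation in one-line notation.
Reverse the RSK construction: for i from n down to 1, find the cell of Q containing i, remove the entry at that cell from P, and reverse-bump it up through P; the value ejected from row 1 is w(i).

Step i=9: Q has 9 at row 5, column 1; remove 7 from row 5 of P and reverse-bump: 7 enters row 4 and ejects 5; 5 enters row 3 and ejects 4; 4 enters row 2 and ejects 2; 2 enters row 1 and ejects 1. So w(9) = 1. P is now [[2, 3, 6, 8], [4, 9], [5], [7]].
Step i=8: Q has 8 at row 1, column 4; remove that cell from P, ejecting 8. So w(8) = 8. P is now [[2, 3, 6], [4, 9], [5], [7]].
Step i=7: Q has 7 at row 1, column 3; remove that cell from P, ejecting 6. So w(7) = 6. P is now [[2, 3], [4, 9], [5], [7]].
Step i=6: Q has 6 at row 4, column 1; remove 7 from row 4 of P and reverse-bump: 7 enters row 3 and ejects 5; 5 enters row 2 and ejects 4; 4 enters row 1 and ejects 3. So w(6) = 3. P is now [[2, 4], [5, 9], [7]].
Step i=5: Q has 5 at row 3, column 1; remove 7 from row 3 of P and reverse-bump: 7 enters row 2 and ejects 5; 5 enters row 1 and ejects 4. So w(5) = 4. P is now [[2, 5], [7, 9]].
Step i=4: Q has 4 at row 2, column 2; remove 9 from row 2 of P and reverse-bump: 9 enters row 1 and ejects 5. So w(4) = 5. P is now [[2, 9], [7]].
Step i=3: Q has 3 at row 1, column 2; remove that cell from P, ejecting 9. So w(3) = 9. P is now [[2], [7]].
Step i=2: Q has 2 at row 2, column 1; remove 7 from row 2 of P and reverse-bump: 7 enters row 1 and ejects 2. So w(2) = 2. P is now [[7]].
Step i=1: Q has 1 at row 1, column 1; remove that cell from P, ejecting 7. So w(1) = 7. P is now [].

So w = 7 2 9 5 4 3 6 8 1.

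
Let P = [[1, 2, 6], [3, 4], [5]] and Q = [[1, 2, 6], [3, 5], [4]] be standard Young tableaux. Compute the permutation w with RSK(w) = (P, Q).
Reverse RSK: for i = n, n-1, ..., 1, locate i in Q, remove the corresponding corner cell from P, and reverse-bump its entry up through P; the value ejected from row 1 is w(i).

So w = 3 5 4 1 2 6.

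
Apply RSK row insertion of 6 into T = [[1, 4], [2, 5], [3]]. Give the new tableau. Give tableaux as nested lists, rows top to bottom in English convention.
6 is larger than every entry of row 1, so it is appended to row 1. The new tableau is [[1, 4, 6], [2, 5], [3]].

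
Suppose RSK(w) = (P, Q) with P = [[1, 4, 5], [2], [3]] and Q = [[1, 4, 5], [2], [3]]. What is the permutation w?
Reverse the RSK construction: for i from n down to 1, find the cell of Q containing i, remove the entry at that cell from P, and reverse-bump it up through P; the value ejected from row 1 is w(i).

Step i=5: Q has 5 at row 1, column 3; remove that cell from P, ejecting 5. So w(5) = 5. P is now [[1, 4], [2], [3]].
Step i=4: Q has 4 at row 1, column 2; remove that cell from P, ejecting 4. So w(4) = 4. P is now [[1], [2], [3]].
Step i=3: Q has 3 at row 3, column 1; remove 3 from row 3 of P and reverse-bump: 3 enters row 2 and ejects 2; 2 enters row 1 and ejects 1. So w(3) = 1. P is now [[2], [3]].
Step i=2: Q has 2 at row 2, column 1; remove 3 from row 2 of P and reverse-bump: 3 enters row 1 and ejects 2. So w(2) = 2. P is now [[3]].
Step i=1: Q has 1 at row 1, column 1; remove that cell from P, ejecting 3. So w(1) = 3. P is now [].

So w = 3 2 1 4 5.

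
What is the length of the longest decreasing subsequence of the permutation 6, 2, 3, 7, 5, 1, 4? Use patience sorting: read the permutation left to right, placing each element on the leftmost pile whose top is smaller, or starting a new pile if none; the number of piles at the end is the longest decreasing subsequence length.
3

6: new pile. tops = [6]
2: new pile. tops = [6, 2]
3: onto pile 2 (replacing 2). tops = [6, 3]
7: onto pile 1 (replacing 6). tops = [7, 3]
5: onto pile 2 (replacing 3). tops = [7, 5]
1: new pile. tops = [7, 5, 1]
4: onto pile 3 (replacing 1). tops = [7, 5, 4]

3 piles, so the longest decreasing subsequence has length 3.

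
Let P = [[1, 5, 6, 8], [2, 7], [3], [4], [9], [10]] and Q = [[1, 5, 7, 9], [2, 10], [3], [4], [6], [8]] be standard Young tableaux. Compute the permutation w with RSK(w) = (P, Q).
Reverse RSK: for i = n, n-1, ..., 1, locate i in Q, remove the corresponding corner cell from P, and reverse-bump its entry up through P; the value ejected from row 1 is w(i).

So w = 10 9 4 3 5 2 7 1 8 6.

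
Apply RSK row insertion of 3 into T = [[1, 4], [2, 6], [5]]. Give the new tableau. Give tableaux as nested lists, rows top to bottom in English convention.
In row 1, 3 replaces 4 (the leftmost entry greater than 3); 4 is bumped to row 2. In row 2, 4 replaces 6 (the leftmost entry greater than 4); 6 is bumped to row 3. 6 is appended to row 3. The new tableau is [[1, 3], [2, 4], [5, 6]].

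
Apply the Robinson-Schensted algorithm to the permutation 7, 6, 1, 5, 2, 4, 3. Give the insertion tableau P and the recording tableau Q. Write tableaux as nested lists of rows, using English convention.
P = [[1, 2, 3], [4], [5], [6], [7]], Q = [[1, 4, 6], [2], [3], [5], [7]]

Insert each entry of the permutation into P by Schensted row insertion, recording in Q the position of each new cell.

Insert 7: appended to row 1. P = [[7]], Q = [[1]].
Insert 6: 6 bumps 7 from row 1; 7 starts row 2. P = [[6], [7]], Q = [[1], [2]].
Insert 1: 1 bumps 6 from row 1; 6 bumps 7 from row 2; 7 starts row 3. P = [[1], [6], [7]], Q = [[1], [2], [3]].
Insert 5: appended to row 1. P = [[1, 5], [6], [7]], Q = [[1, 4], [2], [3]].
Insert 2: 2 bumps 5 from row 1; 5 bumps 6 from row 2; 6 bumps 7 from row 3; 7 starts row 4. P = [[1, 2], [5], [6], [7]], Q = [[1, 4], [2], [3], [5]].
Insert 4: appended to row 1. P = [[1, 2, 4], [5], [6], [7]], Q = [[1, 4, 6], [2], [3], [5]].
Insert 3: 3 bumps 4 from row 1; 4 bumps 5 from row 2; 5 bumps 6 from row 3; 6 bumps 7 from row 4; 7 starts row 5. P = [[1, 2, 3], [4], [5], [6], [7]], Q = [[1, 4, 6], [2], [3], [5], [7]].

So P = [[1, 2, 3], [4], [5], [6], [7]], Q = [[1, 4, 6], [2], [3], [5], [7]].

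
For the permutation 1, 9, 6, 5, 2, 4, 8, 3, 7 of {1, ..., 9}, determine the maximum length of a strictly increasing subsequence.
4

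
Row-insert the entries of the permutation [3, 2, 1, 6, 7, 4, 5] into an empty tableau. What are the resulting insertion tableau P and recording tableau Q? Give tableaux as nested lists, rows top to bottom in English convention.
Insert each entry of the permutation into P by Schensted row insertion, recording in Q the position of each new cell.

After inserting 3: P = [[3]].
After inserting 2: P = [[2], [3]].
After inserting 1: P = [[1], [2], [3]].
After inserting 6: P = [[1, 6], [2], [3]].
After inserting 7: P = [[1, 6, 7], [2], [3]].
After inserting 4: P = [[1, 4, 7], [2, 6], [3]].
After inserting 5: P = [[1, 4, 5], [2, 6, 7], [3]].

So P = [[1, 4, 5], [2, 6, 7], [3]], Q = [[1, 4, 5], [2, 6, 7], [3]].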